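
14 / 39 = 0.36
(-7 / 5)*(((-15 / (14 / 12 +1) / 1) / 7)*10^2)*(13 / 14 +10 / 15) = 20100 / 91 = 220.88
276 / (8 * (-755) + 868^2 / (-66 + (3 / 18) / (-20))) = -0.02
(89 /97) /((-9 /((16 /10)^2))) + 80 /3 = 576304 /21825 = 26.41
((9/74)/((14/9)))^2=6561/1073296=0.01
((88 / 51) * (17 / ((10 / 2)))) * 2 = 176 / 15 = 11.73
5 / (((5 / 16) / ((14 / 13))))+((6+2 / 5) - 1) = 1471 / 65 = 22.63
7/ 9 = 0.78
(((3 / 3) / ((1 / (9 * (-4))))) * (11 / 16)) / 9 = -11 / 4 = -2.75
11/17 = 0.65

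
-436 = -436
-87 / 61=-1.43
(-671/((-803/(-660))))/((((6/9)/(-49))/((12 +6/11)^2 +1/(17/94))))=90151169220/13651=6603997.45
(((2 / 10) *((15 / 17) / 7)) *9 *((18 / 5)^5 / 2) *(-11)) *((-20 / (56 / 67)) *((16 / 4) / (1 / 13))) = 488806677216 / 520625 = 938884.37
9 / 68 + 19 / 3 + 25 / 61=85559 / 12444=6.88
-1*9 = -9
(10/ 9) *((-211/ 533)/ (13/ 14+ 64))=-29540/ 4360473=-0.01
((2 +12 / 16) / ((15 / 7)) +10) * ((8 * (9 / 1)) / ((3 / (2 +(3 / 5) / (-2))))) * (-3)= -34527 / 25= -1381.08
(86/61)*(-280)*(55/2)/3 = -662200/183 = -3618.58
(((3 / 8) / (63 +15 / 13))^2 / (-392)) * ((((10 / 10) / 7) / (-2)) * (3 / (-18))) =-169 / 162867683328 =-0.00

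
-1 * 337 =-337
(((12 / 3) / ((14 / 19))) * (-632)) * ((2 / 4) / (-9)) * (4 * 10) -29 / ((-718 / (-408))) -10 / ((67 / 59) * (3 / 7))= 11497029454 / 1515339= 7587.10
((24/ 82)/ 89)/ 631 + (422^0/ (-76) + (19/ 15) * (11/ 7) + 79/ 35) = 77804515289/ 18374101620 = 4.23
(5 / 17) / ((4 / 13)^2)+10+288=81901 / 272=301.11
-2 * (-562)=1124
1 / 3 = 0.33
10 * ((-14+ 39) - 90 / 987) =81950 / 329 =249.09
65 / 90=13 / 18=0.72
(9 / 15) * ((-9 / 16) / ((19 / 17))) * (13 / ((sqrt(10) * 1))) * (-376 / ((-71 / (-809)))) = 226883241 * sqrt(10) / 134900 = 5318.52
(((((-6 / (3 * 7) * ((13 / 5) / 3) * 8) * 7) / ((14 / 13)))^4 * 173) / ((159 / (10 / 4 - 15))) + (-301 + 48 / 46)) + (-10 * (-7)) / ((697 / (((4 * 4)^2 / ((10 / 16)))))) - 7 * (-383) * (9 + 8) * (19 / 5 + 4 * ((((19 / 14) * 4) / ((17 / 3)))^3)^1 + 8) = 68254122335681467202 / 210680260860825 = 323970.18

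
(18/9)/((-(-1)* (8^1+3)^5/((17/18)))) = 0.00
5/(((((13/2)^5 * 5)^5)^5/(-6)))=-255211775190703847597530955573826158592/1042795485689116644476471163918246417251241393931612994316164796029113652554571252156634741606146399162745232852319757704164413003260575633823871612548828125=-0.00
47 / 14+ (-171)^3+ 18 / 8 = -140005751 / 28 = -5000205.39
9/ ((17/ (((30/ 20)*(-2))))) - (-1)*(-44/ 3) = -829/ 51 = -16.25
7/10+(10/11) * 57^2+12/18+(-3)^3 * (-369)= 4262941/330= 12918.00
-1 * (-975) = 975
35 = 35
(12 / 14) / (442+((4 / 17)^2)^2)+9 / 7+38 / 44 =6115199425 / 2842573426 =2.15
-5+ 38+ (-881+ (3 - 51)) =-896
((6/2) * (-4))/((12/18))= -18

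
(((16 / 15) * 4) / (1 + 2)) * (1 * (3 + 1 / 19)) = 3712 / 855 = 4.34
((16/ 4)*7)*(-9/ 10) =-126/ 5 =-25.20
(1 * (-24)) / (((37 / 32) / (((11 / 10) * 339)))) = -1431936 / 185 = -7740.19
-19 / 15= -1.27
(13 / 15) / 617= 13 / 9255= 0.00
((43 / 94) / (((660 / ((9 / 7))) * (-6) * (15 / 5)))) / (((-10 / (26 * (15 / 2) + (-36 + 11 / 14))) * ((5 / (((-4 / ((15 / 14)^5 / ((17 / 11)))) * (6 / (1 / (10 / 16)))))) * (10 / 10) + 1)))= 0.00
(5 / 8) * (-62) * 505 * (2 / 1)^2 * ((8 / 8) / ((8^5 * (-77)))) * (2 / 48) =78275 / 60555264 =0.00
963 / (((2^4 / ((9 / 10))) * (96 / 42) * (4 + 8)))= 20223 / 10240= 1.97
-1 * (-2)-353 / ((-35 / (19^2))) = 127503 / 35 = 3642.94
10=10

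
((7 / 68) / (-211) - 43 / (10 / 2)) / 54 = -616999 / 3873960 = -0.16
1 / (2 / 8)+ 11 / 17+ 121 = 2136 / 17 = 125.65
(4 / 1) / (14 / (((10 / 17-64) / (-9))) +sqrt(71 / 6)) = -282744 / 280505 +23716*sqrt(426) / 280505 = 0.74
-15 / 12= -5 / 4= -1.25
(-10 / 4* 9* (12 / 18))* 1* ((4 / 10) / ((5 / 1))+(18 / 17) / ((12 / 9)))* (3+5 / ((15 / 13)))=-8173 / 85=-96.15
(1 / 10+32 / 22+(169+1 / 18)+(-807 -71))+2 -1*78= -783.39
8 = 8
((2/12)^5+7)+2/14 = 388807/54432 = 7.14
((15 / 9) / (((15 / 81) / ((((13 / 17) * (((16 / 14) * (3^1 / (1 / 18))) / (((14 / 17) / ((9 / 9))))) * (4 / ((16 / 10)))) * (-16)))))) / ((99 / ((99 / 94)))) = -505440 / 2303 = -219.47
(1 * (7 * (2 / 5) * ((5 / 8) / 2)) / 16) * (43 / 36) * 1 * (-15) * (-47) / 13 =3.54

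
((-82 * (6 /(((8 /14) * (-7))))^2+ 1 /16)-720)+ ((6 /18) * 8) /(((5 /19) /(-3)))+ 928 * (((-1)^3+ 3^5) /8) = 2170973 /80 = 27137.16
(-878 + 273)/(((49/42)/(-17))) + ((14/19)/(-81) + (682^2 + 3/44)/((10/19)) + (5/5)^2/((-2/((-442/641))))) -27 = 2711862391576813/3038416920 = 892524.78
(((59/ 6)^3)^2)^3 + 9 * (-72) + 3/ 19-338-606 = 1425902434526623106768974396538779/ 1929639176699904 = 738947701593217785.41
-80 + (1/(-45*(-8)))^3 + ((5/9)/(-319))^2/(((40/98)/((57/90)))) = -379820874834239/4747761216000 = -80.00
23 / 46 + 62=125 / 2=62.50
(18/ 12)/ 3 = 1/ 2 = 0.50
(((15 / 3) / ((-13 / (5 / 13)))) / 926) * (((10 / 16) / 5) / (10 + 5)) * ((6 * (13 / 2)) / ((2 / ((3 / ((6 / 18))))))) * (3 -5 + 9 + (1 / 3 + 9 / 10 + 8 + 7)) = -2091 / 385216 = -0.01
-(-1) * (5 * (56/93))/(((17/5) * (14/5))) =500/1581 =0.32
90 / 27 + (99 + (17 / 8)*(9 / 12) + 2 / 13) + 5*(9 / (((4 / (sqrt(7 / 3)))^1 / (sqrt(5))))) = 15*sqrt(105) / 4 + 129893 / 1248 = 142.51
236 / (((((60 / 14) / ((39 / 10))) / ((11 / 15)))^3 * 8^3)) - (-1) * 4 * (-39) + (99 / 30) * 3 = -63056022822941 / 432000000000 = -145.96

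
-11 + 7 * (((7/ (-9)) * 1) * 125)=-6224/ 9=-691.56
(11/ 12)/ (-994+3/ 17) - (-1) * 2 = 405293/ 202740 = 2.00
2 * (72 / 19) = 144 / 19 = 7.58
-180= -180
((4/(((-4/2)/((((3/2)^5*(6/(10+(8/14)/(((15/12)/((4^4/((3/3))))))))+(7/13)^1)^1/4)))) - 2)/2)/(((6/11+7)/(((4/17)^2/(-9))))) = 425777/426584808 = 0.00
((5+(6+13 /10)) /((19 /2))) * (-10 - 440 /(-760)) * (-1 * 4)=88068 /1805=48.79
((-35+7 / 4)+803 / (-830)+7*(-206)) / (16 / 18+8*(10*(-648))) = 22054689 / 774476320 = 0.03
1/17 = 0.06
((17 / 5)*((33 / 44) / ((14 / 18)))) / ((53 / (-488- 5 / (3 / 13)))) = -233937 / 7420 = -31.53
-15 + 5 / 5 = -14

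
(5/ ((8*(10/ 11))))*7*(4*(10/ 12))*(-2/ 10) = -3.21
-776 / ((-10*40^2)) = 97 / 2000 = 0.05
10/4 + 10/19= 3.03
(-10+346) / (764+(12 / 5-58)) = 0.47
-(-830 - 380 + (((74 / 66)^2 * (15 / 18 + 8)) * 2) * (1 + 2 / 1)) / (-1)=-1245133 / 1089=-1143.37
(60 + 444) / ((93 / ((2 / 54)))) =56 / 279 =0.20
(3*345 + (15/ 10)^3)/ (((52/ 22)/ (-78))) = -274131/ 8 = -34266.38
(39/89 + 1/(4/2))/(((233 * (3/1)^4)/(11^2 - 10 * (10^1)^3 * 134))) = -223759793/3359394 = -66.61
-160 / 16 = -10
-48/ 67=-0.72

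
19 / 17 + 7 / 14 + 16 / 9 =1039 / 306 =3.40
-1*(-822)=822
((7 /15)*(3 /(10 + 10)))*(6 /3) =7 /50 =0.14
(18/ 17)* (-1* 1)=-18/ 17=-1.06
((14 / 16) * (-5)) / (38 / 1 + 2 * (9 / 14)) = -49 / 440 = -0.11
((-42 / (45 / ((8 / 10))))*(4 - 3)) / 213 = -56 / 15975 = -0.00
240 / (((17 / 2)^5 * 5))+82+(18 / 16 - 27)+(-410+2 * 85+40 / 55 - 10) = -24133174261 / 124947416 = -193.15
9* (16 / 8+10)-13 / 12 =1283 / 12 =106.92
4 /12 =1 /3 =0.33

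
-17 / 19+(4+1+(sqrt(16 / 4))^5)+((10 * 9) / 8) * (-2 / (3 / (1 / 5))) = 1315 / 38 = 34.61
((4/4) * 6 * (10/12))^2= 25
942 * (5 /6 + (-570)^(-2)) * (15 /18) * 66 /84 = 467586977 /909720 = 513.99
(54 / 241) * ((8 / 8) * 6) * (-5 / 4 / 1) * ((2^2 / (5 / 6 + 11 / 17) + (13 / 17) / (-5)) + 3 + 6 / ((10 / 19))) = -17620821 / 618647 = -28.48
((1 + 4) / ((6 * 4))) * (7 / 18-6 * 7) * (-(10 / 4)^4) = 2340625 / 6912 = 338.63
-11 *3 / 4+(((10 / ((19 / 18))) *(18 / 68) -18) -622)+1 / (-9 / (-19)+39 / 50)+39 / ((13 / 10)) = -946259549 / 1538772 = -614.94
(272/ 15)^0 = 1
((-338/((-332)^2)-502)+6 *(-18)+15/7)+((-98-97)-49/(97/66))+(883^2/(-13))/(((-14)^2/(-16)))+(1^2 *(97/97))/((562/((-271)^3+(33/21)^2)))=-30002356757372261/956893618408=-31353.91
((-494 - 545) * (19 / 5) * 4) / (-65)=78964 / 325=242.97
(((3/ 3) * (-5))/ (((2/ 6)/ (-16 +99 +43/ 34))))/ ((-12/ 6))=42975/ 68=631.99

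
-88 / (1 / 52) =-4576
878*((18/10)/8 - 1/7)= 72.12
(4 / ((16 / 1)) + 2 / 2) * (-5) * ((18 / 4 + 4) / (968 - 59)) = -425 / 7272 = -0.06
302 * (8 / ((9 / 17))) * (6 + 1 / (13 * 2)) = 3224152 / 117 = 27556.85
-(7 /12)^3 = -343 /1728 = -0.20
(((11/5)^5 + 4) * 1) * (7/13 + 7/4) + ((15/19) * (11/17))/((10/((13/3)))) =6682398537/52487500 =127.31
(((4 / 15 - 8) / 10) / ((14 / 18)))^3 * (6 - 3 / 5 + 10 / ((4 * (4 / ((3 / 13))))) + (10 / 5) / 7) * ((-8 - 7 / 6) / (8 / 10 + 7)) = 17079445977 / 2536056250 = 6.73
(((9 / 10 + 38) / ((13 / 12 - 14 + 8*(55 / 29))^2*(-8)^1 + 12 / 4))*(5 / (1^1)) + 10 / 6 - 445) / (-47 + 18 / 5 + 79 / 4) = 15360233060 / 809980809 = 18.96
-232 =-232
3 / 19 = 0.16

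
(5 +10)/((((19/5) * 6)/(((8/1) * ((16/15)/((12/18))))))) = 160/19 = 8.42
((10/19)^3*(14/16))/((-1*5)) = -175/6859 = -0.03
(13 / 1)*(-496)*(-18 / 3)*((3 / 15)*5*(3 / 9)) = 12896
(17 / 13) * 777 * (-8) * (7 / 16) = -92463 / 26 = -3556.27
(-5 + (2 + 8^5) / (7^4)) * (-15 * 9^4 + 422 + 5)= -2034720820 / 2401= -847447.24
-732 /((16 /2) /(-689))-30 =126027 /2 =63013.50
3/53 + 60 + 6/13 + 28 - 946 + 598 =-178783/689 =-259.48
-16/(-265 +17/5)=20/327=0.06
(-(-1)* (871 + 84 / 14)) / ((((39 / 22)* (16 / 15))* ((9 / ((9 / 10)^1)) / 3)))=139.14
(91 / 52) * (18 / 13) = 2.42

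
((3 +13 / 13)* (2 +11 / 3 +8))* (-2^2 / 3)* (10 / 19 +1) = -19024 / 171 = -111.25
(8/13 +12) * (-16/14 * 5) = -6560/91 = -72.09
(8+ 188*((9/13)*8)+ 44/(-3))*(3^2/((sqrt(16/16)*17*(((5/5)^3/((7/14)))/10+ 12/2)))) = 605220/6851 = 88.34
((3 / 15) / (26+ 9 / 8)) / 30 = 4 / 16275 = 0.00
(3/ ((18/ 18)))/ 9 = 1/ 3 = 0.33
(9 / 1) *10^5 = 900000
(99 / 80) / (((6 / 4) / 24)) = 99 / 5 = 19.80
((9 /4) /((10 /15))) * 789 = 21303 /8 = 2662.88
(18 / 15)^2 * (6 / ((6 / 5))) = 36 / 5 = 7.20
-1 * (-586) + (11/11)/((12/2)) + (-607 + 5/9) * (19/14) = -29845/126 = -236.87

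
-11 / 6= -1.83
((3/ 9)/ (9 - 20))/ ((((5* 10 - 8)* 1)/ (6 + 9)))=-5/ 462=-0.01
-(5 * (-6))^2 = -900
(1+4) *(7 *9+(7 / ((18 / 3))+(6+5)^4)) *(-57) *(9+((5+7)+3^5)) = -1106416740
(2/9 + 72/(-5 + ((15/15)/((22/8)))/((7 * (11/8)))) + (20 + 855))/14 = 3617575/58842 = 61.48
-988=-988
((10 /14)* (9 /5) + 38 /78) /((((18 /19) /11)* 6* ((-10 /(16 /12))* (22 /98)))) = -32186 /15795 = -2.04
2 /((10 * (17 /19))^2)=361 /14450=0.02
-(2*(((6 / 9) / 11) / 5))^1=-4 / 165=-0.02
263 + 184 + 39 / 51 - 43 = 6881 / 17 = 404.76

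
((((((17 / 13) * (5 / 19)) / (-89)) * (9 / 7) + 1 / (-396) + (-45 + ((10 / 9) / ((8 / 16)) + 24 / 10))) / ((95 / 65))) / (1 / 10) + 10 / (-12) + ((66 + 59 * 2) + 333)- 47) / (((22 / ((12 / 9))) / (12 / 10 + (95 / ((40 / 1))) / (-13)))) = 11.89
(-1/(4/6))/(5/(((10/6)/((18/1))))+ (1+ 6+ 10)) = -3/142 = -0.02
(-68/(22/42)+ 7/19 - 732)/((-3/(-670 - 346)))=-291744.32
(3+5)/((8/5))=5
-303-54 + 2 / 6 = -1070 / 3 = -356.67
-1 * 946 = -946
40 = 40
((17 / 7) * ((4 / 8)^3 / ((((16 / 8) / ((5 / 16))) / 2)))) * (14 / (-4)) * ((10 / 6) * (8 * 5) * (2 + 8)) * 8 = -10625 / 6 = -1770.83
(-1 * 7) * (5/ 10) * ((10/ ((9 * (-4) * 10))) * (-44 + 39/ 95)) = -28987/ 6840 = -4.24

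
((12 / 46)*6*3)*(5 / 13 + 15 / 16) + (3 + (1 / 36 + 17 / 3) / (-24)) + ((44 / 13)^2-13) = 24941077 / 3358368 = 7.43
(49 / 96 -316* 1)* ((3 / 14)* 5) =-151435 / 448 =-338.02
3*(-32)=-96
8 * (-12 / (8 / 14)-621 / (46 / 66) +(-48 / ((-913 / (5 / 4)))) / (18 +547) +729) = -1464.00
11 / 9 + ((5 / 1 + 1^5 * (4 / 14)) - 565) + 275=-17860 / 63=-283.49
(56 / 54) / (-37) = -28 / 999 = -0.03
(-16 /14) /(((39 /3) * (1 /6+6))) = -0.01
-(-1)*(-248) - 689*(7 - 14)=4575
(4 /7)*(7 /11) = 4 /11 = 0.36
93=93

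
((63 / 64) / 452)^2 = 3969 / 836829184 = 0.00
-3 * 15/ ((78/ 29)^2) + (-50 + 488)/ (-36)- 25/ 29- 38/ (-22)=-11335463/ 646932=-17.52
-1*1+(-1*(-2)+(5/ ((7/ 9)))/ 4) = 73/ 28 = 2.61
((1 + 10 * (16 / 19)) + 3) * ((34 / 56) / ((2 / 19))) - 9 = 877 / 14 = 62.64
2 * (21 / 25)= 42 / 25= 1.68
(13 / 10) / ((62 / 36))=117 / 155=0.75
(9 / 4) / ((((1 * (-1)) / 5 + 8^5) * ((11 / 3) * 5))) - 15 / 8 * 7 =-13.12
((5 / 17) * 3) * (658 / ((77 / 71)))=535.35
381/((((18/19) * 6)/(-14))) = -16891/18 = -938.39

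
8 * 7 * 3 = 168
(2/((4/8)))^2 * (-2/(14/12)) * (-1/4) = 48/7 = 6.86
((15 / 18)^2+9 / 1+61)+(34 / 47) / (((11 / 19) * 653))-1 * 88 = -17.30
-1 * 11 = -11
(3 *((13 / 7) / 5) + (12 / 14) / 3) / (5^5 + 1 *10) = 7 / 15675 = 0.00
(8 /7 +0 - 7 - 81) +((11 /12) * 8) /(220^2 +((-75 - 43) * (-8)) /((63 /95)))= -954217903 /10986080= -86.86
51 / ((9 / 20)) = 113.33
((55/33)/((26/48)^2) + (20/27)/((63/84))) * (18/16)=11410/1521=7.50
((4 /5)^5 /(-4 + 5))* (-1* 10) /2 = -1024 /625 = -1.64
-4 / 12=-1 / 3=-0.33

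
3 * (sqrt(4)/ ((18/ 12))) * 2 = 8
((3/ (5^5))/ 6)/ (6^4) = 1/ 8100000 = 0.00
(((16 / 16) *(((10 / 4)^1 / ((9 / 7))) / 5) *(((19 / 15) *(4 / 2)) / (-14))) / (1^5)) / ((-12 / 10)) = 19 / 324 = 0.06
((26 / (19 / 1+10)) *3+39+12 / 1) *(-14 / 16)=-10899 / 232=-46.98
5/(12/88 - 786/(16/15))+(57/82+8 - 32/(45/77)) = -3673611593/79744590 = -46.07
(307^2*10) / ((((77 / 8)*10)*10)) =376996 / 385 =979.21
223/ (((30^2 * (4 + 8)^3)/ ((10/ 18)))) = 223/ 2799360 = 0.00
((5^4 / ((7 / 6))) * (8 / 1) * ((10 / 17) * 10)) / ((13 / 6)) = 18000000 / 1547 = 11635.42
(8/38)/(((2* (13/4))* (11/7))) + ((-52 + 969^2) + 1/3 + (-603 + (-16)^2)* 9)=7627594571/8151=935786.35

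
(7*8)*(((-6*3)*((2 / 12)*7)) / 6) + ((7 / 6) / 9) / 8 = -84665 / 432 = -195.98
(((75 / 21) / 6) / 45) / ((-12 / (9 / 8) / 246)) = -205 / 672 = -0.31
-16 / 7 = -2.29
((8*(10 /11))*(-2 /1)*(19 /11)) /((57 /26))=-4160 /363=-11.46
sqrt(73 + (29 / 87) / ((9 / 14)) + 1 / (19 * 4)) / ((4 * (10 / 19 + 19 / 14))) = 77 * sqrt(71079) / 18036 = 1.14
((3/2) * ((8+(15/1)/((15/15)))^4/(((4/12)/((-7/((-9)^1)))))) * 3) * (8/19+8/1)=470132880/19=24743835.79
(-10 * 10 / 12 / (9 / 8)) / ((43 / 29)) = -5800 / 1161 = -5.00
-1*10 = -10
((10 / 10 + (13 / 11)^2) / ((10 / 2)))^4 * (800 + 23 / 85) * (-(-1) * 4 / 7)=3079128029632 / 127543534195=24.14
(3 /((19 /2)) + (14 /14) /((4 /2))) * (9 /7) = 279 /266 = 1.05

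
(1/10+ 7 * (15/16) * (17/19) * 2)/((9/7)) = 63007/6840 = 9.21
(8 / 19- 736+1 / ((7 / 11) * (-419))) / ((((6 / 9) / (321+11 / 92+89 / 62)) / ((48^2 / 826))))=-16290495030539088 / 16409873963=-992725.18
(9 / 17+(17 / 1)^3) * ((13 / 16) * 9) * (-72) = -43978545 / 17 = -2586973.24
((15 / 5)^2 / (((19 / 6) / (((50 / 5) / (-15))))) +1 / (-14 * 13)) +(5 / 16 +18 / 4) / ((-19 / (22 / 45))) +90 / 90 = -637417 / 622440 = -1.02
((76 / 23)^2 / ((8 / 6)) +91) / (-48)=-52471 / 25392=-2.07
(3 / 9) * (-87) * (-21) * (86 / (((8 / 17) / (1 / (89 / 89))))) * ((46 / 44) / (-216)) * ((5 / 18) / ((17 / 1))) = -1003835 / 114048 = -8.80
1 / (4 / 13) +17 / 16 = 69 / 16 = 4.31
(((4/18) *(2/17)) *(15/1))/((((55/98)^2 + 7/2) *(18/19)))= 1824760/16817301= 0.11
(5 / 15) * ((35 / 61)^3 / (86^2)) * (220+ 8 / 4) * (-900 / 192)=-118978125 / 13430011808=-0.01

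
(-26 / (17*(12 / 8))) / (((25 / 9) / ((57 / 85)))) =-8892 / 36125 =-0.25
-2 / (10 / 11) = -11 / 5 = -2.20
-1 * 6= -6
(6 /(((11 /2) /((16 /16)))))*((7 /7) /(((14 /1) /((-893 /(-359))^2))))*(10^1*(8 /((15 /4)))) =102073472 /9923837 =10.29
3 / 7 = 0.43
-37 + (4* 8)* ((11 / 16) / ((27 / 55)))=211 / 27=7.81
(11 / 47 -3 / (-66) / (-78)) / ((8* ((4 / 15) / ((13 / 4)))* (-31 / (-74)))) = 3483365 / 4102912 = 0.85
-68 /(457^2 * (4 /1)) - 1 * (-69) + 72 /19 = 288837844 /3968131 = 72.79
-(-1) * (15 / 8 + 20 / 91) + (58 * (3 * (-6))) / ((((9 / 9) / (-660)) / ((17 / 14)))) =609112885 / 728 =836693.52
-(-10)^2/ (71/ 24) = -2400/ 71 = -33.80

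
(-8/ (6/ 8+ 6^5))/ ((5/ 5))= -32/ 31107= -0.00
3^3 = 27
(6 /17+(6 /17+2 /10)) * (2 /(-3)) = -154 /255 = -0.60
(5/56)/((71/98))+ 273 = 77567/284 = 273.12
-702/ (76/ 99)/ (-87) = 11583/ 1102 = 10.51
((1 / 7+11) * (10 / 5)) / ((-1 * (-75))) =52 / 175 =0.30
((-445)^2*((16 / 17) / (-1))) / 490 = -316840 / 833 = -380.36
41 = 41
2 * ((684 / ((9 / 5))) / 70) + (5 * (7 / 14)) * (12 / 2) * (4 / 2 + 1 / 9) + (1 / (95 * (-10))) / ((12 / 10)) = 113111 / 2660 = 42.52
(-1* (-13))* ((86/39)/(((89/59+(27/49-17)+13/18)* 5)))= -1491756/3699455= -0.40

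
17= 17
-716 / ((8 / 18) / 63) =-101493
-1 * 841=-841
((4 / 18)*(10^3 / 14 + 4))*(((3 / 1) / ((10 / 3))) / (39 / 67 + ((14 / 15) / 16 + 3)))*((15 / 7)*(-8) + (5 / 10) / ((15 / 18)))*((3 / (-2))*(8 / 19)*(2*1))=11798037504 / 136247195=86.59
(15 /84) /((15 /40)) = 10 /21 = 0.48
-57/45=-19/15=-1.27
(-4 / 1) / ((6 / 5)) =-10 / 3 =-3.33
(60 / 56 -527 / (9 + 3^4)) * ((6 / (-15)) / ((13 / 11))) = 33154 / 20475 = 1.62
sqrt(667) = 25.83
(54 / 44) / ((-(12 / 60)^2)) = -675 / 22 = -30.68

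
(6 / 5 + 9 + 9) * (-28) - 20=-2788 / 5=-557.60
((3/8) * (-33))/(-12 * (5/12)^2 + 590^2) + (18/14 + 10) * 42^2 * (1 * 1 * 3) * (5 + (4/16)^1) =2619514796553/8354350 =313551.00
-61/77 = -0.79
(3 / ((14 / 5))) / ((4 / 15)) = 225 / 56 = 4.02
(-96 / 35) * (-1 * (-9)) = -864 / 35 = -24.69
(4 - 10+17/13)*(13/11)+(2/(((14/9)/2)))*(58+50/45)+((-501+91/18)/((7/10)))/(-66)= 653593/4158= 157.19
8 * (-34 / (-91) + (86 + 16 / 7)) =64544 / 91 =709.27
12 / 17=0.71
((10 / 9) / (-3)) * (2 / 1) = -20 / 27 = -0.74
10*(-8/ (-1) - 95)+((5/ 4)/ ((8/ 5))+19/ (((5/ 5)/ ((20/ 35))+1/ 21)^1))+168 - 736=-6893569/ 4832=-1426.65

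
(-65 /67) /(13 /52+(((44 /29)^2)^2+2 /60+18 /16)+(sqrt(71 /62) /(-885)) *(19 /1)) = -112972768866325892989400 /781087347625850211698231 - 5832072780864522400 *sqrt(4402) /781087347625850211698231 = -0.15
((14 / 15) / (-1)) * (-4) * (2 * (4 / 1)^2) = 1792 / 15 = 119.47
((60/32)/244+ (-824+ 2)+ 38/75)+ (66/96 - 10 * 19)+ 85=-135536849/146400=-925.80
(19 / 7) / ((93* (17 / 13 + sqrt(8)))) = -4199 / 692013 + 6422* sqrt(2) / 692013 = 0.01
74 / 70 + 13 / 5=128 / 35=3.66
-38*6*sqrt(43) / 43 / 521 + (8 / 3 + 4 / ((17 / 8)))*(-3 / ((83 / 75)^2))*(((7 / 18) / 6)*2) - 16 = -6128924 / 351339 - 228*sqrt(43) / 22403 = -17.51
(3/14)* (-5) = -15/14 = -1.07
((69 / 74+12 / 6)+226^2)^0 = 1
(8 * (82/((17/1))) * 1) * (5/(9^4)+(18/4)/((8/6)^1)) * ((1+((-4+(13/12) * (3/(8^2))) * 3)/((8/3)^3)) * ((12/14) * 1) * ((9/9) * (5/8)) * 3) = 78.55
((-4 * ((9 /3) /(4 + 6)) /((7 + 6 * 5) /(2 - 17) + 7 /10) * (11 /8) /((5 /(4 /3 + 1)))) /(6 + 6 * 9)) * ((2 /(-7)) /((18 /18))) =-11 /5300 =-0.00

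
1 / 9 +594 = 5347 / 9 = 594.11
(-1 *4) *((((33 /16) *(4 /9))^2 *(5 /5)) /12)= -121 /432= -0.28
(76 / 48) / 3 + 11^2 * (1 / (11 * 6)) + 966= 34861 / 36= 968.36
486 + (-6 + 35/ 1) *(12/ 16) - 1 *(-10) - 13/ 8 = 516.12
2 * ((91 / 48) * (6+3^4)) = 2639 / 8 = 329.88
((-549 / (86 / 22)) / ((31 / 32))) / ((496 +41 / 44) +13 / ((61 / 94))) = -0.28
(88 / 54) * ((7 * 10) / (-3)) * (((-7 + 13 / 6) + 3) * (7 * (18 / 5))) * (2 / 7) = 13552 / 27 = 501.93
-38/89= -0.43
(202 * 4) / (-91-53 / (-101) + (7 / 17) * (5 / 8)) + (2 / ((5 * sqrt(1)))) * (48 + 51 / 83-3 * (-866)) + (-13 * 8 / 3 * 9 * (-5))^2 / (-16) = -77682409617266 / 514281695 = -151050.31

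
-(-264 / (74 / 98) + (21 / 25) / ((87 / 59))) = 9363319 / 26825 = 349.05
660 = 660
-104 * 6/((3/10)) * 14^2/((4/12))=-1223040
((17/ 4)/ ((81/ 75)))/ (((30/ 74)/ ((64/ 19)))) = 32.70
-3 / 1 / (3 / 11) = -11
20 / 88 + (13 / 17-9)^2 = 432645 / 6358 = 68.05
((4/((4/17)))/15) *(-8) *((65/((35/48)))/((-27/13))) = 389.15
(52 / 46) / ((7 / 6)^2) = 936 / 1127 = 0.83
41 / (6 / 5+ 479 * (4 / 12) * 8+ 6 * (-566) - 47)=-615 / 32467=-0.02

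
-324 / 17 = -19.06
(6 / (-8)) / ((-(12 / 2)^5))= 1 / 10368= 0.00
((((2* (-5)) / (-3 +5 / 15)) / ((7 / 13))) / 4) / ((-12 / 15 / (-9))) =8775 / 448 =19.59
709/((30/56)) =19852/15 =1323.47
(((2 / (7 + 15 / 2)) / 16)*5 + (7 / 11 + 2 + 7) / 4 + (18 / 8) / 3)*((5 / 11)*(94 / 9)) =53345 / 3509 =15.20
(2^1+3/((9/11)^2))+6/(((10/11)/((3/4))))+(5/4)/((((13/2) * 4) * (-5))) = 160363/14040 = 11.42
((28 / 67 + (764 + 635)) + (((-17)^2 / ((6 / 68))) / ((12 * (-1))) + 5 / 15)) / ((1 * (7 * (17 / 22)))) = 879307 / 4221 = 208.32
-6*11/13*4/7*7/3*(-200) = 17600/13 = 1353.85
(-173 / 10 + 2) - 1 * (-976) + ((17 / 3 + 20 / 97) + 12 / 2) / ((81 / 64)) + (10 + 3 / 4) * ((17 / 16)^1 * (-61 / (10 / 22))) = -4244549567 / 7542720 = -562.73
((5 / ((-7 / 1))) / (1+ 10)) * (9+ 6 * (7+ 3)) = -345 / 77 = -4.48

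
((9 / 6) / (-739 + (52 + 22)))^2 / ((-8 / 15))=-27 / 2830240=-0.00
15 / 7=2.14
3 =3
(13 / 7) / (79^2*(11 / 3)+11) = 39 / 480788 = 0.00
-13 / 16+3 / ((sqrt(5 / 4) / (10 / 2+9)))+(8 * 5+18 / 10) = 84 * sqrt(5) / 5+3279 / 80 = 78.55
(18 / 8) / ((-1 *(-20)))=9 / 80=0.11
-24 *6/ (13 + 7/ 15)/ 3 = -360/ 101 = -3.56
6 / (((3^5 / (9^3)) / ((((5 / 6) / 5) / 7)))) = 3 / 7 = 0.43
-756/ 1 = -756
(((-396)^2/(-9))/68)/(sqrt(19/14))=-4356 * sqrt(266)/323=-219.95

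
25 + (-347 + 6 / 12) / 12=-31 / 8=-3.88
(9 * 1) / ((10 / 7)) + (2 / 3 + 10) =16.97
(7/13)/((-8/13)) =-7/8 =-0.88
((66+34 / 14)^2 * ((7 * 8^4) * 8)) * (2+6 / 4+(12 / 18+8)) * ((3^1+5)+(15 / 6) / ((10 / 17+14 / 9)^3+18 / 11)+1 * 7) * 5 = 1575155836793901568000 / 1584210103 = 994284680934.08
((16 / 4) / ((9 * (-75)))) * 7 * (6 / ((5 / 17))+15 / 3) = -1.05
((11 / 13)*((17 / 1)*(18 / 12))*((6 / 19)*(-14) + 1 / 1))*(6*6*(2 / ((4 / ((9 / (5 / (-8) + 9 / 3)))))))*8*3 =-43623360 / 361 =-120840.33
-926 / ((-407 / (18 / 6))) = 2778 / 407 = 6.83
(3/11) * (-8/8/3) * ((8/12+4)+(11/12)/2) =-41/88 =-0.47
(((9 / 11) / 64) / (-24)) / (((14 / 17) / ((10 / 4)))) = -255 / 157696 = -0.00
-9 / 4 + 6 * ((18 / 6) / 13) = -45 / 52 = -0.87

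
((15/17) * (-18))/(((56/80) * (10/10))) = -2700/119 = -22.69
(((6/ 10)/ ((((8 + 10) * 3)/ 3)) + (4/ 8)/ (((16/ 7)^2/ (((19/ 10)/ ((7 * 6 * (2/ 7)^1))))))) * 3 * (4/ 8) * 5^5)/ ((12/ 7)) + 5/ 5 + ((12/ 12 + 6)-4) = 4475447/ 32768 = 136.58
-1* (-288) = 288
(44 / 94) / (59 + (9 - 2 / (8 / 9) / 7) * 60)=77 / 95363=0.00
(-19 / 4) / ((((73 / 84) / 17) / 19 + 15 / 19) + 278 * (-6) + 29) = 128877 / 44447855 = 0.00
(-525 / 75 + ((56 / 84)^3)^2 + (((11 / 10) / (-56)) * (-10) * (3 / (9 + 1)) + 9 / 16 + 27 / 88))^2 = 180523650656281 / 5041461902400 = 35.81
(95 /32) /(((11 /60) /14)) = 9975 /44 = 226.70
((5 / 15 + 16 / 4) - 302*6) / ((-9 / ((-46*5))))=-1247290 / 27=-46195.93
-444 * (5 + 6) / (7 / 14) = -9768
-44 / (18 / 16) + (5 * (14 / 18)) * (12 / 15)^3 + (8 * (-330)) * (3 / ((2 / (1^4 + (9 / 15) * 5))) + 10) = -42277.12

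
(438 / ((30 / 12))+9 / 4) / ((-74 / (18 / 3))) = -10647 / 740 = -14.39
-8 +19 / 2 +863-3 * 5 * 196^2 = -575375.50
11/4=2.75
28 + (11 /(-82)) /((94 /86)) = 27.88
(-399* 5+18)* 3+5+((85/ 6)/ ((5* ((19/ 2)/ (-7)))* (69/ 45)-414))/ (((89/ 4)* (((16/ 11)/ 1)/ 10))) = -752093673/ 126914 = -5926.01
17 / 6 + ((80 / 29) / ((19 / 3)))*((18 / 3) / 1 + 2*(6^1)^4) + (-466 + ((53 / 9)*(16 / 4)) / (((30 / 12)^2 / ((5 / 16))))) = 33206771 / 49590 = 669.63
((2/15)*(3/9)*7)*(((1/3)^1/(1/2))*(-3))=-28/45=-0.62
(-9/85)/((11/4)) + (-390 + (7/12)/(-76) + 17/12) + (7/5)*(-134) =-491362429/852720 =-576.23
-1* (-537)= 537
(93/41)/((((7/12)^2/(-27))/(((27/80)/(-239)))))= 610173/2400755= 0.25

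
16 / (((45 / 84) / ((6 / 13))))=896 / 65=13.78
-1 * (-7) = 7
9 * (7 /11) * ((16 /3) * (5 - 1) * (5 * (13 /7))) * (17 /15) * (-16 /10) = -113152 /55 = -2057.31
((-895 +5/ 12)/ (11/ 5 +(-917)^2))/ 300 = -2147/ 605441664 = -0.00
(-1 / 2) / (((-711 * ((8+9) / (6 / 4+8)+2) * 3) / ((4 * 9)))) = 19 / 8532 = 0.00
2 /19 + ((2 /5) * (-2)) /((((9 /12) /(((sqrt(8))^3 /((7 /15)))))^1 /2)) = 2 /19-512 * sqrt(2) /7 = -103.33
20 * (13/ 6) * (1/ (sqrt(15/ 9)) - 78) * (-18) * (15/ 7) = 912600/ 7 - 2340 * sqrt(15)/ 7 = 129076.75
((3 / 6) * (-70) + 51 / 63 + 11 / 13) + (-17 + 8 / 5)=-66536 / 1365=-48.74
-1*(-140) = 140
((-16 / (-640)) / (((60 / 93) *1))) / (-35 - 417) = -31 / 361600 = -0.00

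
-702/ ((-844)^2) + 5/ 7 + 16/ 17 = 70123327/ 42383992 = 1.65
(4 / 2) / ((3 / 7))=14 / 3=4.67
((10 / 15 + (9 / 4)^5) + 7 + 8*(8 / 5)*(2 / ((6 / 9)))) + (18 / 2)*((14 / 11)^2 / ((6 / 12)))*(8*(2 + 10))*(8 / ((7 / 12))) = 71537902639 / 1858560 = 38491.04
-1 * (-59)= 59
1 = 1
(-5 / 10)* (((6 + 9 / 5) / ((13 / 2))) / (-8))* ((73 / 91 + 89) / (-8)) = -6129 / 7280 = -0.84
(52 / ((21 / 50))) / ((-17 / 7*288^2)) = -0.00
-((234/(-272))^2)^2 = -187388721/342102016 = -0.55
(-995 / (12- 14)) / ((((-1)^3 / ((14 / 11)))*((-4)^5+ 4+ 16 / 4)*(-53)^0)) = 6965 / 11176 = 0.62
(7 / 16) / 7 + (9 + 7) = 257 / 16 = 16.06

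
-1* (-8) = 8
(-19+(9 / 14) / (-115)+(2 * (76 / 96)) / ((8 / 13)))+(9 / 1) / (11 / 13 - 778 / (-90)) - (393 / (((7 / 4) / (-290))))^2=-796158670244090743 / 187713120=-4241358676.71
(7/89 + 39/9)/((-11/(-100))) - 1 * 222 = -534214/2937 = -181.89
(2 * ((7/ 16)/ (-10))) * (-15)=21/ 16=1.31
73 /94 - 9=-773 /94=-8.22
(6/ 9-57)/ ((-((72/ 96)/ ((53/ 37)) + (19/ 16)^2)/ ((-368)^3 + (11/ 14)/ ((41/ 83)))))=-32796528664631680/ 22590057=-1451812568.01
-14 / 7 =-2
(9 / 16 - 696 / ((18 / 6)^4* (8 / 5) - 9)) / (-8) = 16751 / 25728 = 0.65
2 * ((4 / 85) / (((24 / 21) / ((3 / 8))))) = 21 / 680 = 0.03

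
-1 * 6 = -6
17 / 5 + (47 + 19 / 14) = 3623 / 70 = 51.76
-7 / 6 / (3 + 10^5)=-7 / 600018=-0.00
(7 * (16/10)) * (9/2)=252/5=50.40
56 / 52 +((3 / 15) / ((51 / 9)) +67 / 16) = 93699 / 17680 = 5.30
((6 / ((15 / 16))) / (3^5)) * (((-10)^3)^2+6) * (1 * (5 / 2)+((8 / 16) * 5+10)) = 32000192 / 81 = 395064.10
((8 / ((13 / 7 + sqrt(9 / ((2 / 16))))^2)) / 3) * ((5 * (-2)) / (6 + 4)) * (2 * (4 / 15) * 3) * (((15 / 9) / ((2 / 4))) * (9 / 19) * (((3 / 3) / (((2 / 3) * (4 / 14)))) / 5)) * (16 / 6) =-324626176 / 1071873695 + 95886336 * sqrt(2) / 1071873695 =-0.18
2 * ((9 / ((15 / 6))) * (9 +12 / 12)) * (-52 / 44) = -936 / 11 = -85.09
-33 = -33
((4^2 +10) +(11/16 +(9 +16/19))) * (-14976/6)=-1732380/19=-91177.89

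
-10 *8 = -80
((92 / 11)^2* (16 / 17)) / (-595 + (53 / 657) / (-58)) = -5160466944 / 46638614011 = -0.11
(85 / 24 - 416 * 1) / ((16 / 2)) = -9899 / 192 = -51.56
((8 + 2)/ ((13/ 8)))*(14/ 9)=9.57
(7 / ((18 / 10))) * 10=350 / 9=38.89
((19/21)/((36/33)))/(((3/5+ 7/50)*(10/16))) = 4180/2331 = 1.79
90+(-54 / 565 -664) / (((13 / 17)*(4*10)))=10031681 / 146900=68.29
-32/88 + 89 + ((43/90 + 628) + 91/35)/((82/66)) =8071687/13530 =596.58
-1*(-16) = 16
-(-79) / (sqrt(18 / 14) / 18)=474*sqrt(7)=1254.09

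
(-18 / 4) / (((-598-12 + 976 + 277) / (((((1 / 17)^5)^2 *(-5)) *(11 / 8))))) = 495 / 20740545247819312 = 0.00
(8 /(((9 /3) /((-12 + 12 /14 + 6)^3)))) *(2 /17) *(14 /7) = -497664 /5831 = -85.35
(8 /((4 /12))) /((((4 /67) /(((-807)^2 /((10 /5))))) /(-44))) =-5759646156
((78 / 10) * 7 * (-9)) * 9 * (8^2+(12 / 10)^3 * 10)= -44933616 / 125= -359468.93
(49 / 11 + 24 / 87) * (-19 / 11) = -28671 / 3509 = -8.17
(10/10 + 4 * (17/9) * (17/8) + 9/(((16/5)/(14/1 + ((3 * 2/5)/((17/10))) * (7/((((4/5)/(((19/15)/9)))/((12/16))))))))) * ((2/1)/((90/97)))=55340731/440640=125.59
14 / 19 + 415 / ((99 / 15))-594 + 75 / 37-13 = -541.36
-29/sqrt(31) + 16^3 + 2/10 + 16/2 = 20521/5-29 * sqrt(31)/31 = 4098.99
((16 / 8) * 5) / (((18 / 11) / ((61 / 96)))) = 3355 / 864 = 3.88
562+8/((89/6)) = 50066/89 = 562.54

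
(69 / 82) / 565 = 69 / 46330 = 0.00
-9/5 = -1.80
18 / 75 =6 / 25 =0.24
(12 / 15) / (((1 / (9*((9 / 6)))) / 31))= 1674 / 5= 334.80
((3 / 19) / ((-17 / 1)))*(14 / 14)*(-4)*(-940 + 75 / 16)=-34.75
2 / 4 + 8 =17 / 2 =8.50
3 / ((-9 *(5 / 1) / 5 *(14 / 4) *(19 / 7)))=-2 / 57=-0.04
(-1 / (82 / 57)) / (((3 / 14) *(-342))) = 0.01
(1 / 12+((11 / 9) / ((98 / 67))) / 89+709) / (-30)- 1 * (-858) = 3929752319 / 4709880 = 834.36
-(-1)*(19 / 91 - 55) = -4986 / 91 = -54.79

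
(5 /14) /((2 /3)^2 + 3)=45 /434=0.10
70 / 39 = 1.79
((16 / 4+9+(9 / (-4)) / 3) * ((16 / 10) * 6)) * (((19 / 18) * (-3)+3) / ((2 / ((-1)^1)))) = 49 / 5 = 9.80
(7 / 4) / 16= 0.11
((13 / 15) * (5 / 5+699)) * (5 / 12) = 2275 / 9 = 252.78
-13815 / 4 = -3453.75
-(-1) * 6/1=6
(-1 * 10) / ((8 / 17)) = -85 / 4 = -21.25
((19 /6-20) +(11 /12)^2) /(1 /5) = -11515 /144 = -79.97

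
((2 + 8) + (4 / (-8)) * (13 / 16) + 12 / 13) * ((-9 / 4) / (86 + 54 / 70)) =-1378125 / 5053568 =-0.27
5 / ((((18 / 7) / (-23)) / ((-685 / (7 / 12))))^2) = 4964400500 / 9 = 551600055.56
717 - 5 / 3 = 2146 / 3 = 715.33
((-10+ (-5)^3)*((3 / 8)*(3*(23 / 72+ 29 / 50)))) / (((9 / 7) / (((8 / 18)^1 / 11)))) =-11333 / 2640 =-4.29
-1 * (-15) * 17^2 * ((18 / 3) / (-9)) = -2890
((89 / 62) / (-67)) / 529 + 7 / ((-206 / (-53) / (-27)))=-5503008814 / 113169499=-48.63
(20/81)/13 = 20/1053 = 0.02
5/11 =0.45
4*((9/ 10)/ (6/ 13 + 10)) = 117/ 340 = 0.34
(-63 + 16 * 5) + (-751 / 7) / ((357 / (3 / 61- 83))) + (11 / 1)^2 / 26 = 184624717 / 3963414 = 46.58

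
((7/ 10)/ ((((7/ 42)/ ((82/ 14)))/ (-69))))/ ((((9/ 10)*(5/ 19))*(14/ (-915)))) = 3278811/ 7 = 468401.57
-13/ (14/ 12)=-78/ 7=-11.14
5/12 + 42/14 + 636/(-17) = -6935/204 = -34.00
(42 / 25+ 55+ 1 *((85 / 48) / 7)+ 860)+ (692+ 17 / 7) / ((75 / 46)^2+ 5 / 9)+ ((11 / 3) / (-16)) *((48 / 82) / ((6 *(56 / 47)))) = 3184296319263 / 2810533600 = 1132.99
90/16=5.62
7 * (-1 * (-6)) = 42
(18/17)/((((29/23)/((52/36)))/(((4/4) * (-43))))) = -52.16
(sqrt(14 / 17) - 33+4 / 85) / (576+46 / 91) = -254891 / 4459270+91 *sqrt(238) / 891854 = -0.06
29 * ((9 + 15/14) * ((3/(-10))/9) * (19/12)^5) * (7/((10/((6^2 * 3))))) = -3374922937/460800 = -7324.05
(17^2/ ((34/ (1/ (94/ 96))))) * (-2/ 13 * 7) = -5712/ 611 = -9.35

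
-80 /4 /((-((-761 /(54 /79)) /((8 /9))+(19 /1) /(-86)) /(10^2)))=-4128000 /2585573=-1.60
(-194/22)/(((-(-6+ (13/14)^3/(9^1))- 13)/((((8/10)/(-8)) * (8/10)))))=-4791024/48143975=-0.10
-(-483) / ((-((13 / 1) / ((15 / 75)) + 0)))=-483 / 65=-7.43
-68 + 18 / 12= -133 / 2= -66.50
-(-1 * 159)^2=-25281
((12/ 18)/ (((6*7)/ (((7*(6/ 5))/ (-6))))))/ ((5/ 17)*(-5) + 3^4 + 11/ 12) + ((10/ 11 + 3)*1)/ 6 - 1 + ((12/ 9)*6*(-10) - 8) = -159488067/ 1805210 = -88.35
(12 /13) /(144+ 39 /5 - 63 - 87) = 0.51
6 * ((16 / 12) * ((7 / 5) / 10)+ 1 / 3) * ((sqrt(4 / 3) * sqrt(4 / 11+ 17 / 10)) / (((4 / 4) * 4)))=13 * sqrt(74910) / 2750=1.29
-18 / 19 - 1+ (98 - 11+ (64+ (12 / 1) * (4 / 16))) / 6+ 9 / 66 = 29915 / 1254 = 23.86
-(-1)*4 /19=0.21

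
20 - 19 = 1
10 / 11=0.91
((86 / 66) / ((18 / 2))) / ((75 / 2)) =86 / 22275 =0.00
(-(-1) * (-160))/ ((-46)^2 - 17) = -160/ 2099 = -0.08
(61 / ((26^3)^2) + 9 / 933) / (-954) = -926766299 / 91653457244544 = -0.00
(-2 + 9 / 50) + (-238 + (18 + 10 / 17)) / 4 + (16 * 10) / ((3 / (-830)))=-56512258 / 1275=-44323.34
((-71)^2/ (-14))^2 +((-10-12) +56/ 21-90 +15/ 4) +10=19044710/ 147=129555.85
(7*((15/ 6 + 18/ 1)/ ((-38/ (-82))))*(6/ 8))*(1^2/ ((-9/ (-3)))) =11767/ 152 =77.41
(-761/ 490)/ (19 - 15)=-761/ 1960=-0.39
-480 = -480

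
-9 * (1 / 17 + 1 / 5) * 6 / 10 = -594 / 425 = -1.40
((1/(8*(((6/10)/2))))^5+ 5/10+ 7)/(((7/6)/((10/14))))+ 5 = 9.60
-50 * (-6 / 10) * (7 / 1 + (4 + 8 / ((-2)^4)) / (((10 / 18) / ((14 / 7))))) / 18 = 116 / 3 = 38.67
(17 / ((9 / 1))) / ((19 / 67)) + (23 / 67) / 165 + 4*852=2151698606 / 630135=3414.66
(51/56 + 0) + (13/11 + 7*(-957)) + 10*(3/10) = -4123447/616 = -6693.91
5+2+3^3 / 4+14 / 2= 20.75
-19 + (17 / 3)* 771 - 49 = 4301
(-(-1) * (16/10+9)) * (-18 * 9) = -8586/5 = -1717.20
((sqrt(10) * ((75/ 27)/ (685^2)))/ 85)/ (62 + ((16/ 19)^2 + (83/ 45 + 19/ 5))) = 361 * sqrt(10)/ 354299935492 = 0.00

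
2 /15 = 0.13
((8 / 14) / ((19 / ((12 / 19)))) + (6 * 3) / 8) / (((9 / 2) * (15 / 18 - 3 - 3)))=-7645 / 78337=-0.10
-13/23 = -0.57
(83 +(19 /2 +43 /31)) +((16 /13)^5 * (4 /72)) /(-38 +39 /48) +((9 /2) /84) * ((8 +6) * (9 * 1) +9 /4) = 28388970104387 /281766831840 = 100.75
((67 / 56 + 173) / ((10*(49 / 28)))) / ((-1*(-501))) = 1951 / 98196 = 0.02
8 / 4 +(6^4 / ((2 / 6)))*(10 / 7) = 38894 / 7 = 5556.29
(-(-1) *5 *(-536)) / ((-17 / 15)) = 40200 / 17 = 2364.71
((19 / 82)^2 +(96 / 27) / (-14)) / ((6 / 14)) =-84841 / 181548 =-0.47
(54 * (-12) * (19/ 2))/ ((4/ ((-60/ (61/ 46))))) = 4247640/ 61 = 69633.44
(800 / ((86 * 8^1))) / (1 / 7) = 350 / 43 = 8.14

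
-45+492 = 447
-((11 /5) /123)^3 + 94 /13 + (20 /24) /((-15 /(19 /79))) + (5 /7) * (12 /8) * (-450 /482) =2505527200716406 /403005407497875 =6.22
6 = 6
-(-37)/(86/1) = 0.43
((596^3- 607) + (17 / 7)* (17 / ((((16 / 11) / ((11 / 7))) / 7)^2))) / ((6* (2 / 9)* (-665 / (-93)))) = 105848470358343 / 4766720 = 22205724.35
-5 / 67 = -0.07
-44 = -44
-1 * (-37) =37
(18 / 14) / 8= 9 / 56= 0.16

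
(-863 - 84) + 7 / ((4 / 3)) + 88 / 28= -26281 / 28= -938.61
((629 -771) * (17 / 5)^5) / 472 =-100809847 / 737500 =-136.69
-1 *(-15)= 15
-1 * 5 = -5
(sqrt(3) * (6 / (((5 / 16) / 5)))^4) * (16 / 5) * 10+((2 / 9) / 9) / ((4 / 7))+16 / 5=2627 / 810+2717908992 * sqrt(3)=4707556467.74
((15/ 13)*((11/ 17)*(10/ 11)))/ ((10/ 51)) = 45/ 13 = 3.46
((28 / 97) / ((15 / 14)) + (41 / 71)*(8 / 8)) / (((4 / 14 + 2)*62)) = 0.01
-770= -770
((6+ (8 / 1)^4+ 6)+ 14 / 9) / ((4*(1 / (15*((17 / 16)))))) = 1571905 / 96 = 16374.01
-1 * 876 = -876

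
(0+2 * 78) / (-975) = -4 / 25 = -0.16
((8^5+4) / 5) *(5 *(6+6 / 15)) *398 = 417384192 / 5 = 83476838.40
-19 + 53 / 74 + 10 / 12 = -1937 / 111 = -17.45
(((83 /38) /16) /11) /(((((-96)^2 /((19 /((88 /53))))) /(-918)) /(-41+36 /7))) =56311599 /111017984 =0.51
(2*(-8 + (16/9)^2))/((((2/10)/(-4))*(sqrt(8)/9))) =3920*sqrt(2)/9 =615.97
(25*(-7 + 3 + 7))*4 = 300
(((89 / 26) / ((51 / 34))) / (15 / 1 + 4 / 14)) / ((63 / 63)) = 623 / 4173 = 0.15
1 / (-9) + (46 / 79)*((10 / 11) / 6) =-179 / 7821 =-0.02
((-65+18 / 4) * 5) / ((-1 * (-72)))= -605 / 144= -4.20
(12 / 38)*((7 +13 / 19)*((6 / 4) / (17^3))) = 1314 / 1773593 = 0.00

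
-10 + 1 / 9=-89 / 9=-9.89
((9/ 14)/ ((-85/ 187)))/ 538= -99/ 37660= -0.00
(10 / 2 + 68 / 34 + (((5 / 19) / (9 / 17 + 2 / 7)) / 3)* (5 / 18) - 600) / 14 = -59013571 / 1393308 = -42.36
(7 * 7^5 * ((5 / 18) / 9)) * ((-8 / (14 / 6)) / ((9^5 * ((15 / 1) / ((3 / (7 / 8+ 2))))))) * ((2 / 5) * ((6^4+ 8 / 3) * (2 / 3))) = -8381449216 / 1650124305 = -5.08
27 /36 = 3 /4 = 0.75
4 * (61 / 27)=244 / 27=9.04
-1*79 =-79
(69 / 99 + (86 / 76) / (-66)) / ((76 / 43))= 6665 / 17328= 0.38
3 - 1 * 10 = -7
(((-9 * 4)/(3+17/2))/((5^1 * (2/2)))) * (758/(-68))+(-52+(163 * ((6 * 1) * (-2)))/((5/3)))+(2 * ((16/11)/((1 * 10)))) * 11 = -2376148/1955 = -1215.42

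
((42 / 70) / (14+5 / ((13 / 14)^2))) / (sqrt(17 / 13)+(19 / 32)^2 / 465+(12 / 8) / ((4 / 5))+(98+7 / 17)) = 4331136564594537984 / 14331125281986537471461-3322091738234880*sqrt(221) / 14331125281986537471461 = 0.00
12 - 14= -2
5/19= 0.26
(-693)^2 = 480249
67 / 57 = 1.18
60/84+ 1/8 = 47/56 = 0.84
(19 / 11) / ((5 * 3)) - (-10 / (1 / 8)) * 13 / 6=28619 / 165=173.45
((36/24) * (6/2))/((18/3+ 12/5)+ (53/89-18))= -4005/8014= -0.50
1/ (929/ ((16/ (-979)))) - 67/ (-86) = 60934521/ 78216226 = 0.78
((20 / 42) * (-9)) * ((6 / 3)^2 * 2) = -240 / 7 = -34.29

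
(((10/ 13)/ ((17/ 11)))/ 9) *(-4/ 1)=-440/ 1989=-0.22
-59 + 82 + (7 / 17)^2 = 6696 / 289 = 23.17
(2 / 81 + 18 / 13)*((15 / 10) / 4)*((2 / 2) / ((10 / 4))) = 371 / 1755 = 0.21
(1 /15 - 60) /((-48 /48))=899 /15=59.93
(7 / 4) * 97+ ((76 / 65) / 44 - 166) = 3.78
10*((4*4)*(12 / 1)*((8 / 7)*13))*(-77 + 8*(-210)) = -50119680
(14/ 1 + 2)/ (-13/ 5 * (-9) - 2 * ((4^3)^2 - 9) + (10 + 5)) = -40/ 20339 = -0.00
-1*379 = -379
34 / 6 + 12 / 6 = 23 / 3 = 7.67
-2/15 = -0.13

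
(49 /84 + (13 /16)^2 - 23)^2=279190681 /589824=473.35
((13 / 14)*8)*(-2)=-104 / 7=-14.86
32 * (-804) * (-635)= 16337280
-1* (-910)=910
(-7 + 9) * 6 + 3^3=39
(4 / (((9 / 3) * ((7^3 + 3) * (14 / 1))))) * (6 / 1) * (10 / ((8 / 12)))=30 / 1211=0.02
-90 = -90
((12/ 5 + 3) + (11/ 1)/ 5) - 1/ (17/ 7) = 611/ 85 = 7.19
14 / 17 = 0.82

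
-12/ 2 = -6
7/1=7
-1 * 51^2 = -2601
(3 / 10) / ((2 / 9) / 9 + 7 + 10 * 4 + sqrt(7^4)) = 243 / 77780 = 0.00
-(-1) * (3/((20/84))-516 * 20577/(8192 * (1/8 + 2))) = -12997989/21760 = -597.33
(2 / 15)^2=4 / 225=0.02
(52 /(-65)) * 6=-4.80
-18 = -18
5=5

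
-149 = -149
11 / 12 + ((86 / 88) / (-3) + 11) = 255 / 22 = 11.59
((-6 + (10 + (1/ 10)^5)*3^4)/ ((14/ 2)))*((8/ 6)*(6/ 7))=80400081/ 612500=131.27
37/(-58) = -37/58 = -0.64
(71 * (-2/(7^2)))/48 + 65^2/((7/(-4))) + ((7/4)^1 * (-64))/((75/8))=-23777669/9800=-2426.29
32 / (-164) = -8 / 41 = -0.20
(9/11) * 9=81/11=7.36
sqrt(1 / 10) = sqrt(10) / 10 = 0.32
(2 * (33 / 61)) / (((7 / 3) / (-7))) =-198 / 61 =-3.25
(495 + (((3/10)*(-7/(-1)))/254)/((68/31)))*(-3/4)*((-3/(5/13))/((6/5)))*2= 3334384989/690880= 4826.29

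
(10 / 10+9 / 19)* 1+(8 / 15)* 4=1028 / 285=3.61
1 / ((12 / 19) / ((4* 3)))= 19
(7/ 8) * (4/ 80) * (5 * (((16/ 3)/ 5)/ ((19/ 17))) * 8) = 476/ 285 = 1.67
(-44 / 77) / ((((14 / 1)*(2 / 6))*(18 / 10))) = -10 / 147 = -0.07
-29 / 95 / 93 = -29 / 8835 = -0.00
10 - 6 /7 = 64 /7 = 9.14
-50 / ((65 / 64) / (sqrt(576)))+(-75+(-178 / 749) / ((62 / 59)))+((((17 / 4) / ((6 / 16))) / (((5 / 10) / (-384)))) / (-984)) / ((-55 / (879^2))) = -85436326434332 / 680664985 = -125518.91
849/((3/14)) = 3962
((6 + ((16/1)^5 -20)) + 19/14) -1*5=14679817/14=1048558.36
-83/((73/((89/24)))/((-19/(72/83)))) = 11649299/126144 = 92.35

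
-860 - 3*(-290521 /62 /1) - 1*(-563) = 853149 /62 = 13760.47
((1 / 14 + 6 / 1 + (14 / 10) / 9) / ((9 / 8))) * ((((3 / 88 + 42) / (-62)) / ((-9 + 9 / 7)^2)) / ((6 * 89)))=-3762157 / 31859166240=-0.00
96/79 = 1.22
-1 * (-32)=32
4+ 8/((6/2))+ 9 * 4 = 128/3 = 42.67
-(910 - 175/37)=-33495/37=-905.27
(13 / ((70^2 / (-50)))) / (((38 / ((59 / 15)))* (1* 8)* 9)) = -767 / 4021920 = -0.00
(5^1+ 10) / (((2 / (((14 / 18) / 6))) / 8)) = 70 / 9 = 7.78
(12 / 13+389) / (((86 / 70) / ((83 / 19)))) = 14725445 / 10621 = 1386.45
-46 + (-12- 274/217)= -12860/217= -59.26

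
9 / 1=9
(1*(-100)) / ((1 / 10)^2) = -10000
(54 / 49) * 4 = 216 / 49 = 4.41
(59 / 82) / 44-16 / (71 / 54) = -3113123 / 256168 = -12.15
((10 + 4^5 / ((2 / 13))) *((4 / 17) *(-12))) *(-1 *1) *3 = 959904 / 17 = 56464.94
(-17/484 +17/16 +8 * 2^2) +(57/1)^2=6354005/1936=3282.03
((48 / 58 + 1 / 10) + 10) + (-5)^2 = 10419 / 290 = 35.93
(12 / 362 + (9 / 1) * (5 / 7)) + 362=466841 / 1267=368.46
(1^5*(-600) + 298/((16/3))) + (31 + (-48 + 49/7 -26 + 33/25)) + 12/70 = -810087/1400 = -578.63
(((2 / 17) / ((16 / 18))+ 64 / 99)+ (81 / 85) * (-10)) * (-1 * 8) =117818 / 1683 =70.00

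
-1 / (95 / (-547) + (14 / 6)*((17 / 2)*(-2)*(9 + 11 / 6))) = 9846 / 4232755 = 0.00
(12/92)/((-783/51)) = -17/2001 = -0.01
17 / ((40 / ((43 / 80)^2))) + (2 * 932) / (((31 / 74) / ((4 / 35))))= 28256113761 / 55552000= 508.64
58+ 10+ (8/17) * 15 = 1276/17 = 75.06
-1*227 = -227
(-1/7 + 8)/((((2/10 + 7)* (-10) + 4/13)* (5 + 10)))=-143/19572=-0.01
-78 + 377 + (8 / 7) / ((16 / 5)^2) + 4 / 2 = 67449 / 224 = 301.11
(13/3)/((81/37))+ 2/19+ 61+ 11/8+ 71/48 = 4871035/73872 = 65.94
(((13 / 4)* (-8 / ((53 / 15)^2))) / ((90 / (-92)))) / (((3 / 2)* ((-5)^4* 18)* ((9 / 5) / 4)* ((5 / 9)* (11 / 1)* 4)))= 0.00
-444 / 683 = -0.65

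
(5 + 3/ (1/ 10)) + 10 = 45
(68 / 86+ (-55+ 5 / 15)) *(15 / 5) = -6950 / 43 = -161.63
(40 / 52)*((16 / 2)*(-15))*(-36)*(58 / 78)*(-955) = -398808000 / 169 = -2359810.65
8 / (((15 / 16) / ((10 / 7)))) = 256 / 21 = 12.19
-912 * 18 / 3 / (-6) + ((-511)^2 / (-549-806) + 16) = 735.29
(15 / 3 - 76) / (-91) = 71 / 91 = 0.78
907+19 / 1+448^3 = 89916318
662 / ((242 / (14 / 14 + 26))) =8937 / 121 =73.86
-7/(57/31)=-217/57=-3.81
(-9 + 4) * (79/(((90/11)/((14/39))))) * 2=-12166/351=-34.66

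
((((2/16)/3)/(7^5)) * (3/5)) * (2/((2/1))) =1/672280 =0.00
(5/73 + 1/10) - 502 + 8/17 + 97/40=-24767179/49640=-498.94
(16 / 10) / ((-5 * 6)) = -4 / 75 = -0.05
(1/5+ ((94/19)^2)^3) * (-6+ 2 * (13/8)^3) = 37862.82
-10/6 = -5/3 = -1.67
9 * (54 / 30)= 81 / 5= 16.20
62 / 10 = 31 / 5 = 6.20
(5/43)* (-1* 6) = -30/43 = -0.70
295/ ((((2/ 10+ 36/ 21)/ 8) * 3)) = 82600/ 201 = 410.95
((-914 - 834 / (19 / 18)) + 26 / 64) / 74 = -1035849 / 44992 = -23.02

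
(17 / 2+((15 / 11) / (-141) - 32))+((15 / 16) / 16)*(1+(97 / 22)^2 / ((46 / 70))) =-2908875489 / 133940224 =-21.72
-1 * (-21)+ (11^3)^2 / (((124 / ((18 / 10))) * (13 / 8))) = 31930413 / 2015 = 15846.36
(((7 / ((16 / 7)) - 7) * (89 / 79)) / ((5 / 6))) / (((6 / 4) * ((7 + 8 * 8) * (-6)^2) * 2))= -623 / 897440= -0.00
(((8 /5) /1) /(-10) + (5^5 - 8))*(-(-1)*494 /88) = 19246487 /1100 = 17496.81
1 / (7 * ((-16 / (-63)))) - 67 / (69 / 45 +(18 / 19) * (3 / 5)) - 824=-855.32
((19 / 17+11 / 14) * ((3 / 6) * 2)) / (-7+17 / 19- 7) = -2869 / 19754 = -0.15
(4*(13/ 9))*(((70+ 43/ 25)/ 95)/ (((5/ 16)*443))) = 1491776/ 47345625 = 0.03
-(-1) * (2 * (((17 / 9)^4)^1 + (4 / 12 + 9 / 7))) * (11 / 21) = 15.03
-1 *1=-1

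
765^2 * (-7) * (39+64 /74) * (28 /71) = -169188547500 /2627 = -64403710.51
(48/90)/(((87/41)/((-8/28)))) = -656/9135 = -0.07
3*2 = 6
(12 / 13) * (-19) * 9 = -2052 / 13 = -157.85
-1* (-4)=4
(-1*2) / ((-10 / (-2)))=-2 / 5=-0.40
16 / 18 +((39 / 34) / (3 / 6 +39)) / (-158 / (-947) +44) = 149903647 / 168516954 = 0.89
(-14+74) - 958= -898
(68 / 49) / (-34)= -2 / 49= -0.04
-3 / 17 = -0.18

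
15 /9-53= -154 /3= -51.33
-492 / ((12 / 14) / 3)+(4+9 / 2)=-3427 / 2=-1713.50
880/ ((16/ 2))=110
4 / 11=0.36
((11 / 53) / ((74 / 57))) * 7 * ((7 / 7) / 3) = 1463 / 3922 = 0.37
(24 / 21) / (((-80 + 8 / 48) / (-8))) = 384 / 3353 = 0.11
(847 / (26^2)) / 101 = 847 / 68276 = 0.01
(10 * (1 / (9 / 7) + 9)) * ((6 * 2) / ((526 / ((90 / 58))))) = 26400 / 7627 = 3.46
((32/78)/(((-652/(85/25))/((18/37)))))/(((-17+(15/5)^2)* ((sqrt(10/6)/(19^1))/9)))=8721* sqrt(15)/1960075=0.02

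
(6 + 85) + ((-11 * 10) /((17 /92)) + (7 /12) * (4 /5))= -128476 /255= -503.83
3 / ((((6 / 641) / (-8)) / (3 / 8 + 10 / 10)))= -7051 / 2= -3525.50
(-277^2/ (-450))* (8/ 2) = 153458/ 225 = 682.04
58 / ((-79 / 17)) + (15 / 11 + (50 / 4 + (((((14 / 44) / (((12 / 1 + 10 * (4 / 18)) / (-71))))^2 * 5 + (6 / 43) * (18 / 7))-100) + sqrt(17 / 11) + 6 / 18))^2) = 22258526179168506845060263 / 4050729043008103120896-531266690765 * sqrt(187) / 39383629824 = 5310.48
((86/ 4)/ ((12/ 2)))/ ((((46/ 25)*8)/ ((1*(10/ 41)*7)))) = 37625/ 90528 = 0.42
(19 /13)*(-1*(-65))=95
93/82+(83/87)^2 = 1268815/620658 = 2.04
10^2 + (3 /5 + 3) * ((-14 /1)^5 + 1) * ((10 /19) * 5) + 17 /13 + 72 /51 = -21394167621 /4199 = -5095062.54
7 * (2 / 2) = 7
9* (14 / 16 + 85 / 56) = 603 / 28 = 21.54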